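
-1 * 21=-21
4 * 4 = 16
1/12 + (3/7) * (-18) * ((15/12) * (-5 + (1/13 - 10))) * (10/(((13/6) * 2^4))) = 295229/7098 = 41.59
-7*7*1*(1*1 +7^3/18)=-982.72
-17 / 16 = -1.06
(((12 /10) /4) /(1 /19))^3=185.19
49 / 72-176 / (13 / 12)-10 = -160787 / 936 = -171.78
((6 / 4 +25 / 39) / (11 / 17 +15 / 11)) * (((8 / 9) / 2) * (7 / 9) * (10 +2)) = 218603 / 49491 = 4.42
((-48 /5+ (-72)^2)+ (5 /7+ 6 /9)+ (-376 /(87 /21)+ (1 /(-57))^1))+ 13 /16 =4707839347 /925680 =5085.82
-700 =-700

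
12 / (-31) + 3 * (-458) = -42606 / 31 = -1374.39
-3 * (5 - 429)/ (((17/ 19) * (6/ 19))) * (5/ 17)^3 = 9566500/ 83521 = 114.54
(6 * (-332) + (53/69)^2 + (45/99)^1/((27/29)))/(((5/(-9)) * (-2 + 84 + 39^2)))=2.24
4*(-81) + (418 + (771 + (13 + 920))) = 1798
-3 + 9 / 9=-2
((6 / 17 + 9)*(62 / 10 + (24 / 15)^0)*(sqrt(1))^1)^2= 32764176 / 7225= 4534.83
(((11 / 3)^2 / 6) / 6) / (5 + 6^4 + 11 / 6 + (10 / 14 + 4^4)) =847 / 3537054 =0.00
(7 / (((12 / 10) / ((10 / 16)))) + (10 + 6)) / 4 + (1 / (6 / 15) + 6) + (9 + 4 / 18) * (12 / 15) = 59873 / 2880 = 20.79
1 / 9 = 0.11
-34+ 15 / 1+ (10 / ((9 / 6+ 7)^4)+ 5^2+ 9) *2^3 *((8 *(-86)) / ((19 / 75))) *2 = -1477491.72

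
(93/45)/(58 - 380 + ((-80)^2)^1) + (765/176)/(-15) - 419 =-3363942347/8022960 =-419.29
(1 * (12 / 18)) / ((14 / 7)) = 1 / 3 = 0.33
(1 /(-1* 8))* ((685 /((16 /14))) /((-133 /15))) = 8.45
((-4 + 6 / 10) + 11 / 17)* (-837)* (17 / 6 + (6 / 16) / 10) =22491027 / 3400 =6615.01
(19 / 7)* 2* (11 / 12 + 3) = 893 / 42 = 21.26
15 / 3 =5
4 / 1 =4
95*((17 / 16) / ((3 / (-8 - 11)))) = -30685 / 48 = -639.27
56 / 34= 28 / 17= 1.65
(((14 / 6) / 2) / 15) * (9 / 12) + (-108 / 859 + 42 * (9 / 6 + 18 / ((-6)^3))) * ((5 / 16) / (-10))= -1481971 / 824640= -1.80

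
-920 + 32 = -888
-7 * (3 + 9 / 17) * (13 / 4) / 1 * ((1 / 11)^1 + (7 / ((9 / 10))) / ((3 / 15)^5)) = -1094847845 / 561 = -1951600.44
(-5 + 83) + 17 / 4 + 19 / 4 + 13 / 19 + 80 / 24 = 5188 / 57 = 91.02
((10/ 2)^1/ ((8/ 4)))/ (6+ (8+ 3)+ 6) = 5/ 46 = 0.11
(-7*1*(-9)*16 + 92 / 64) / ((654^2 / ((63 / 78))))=113057 / 59309952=0.00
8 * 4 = 32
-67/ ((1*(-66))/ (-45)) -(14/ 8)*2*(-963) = 36573/ 11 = 3324.82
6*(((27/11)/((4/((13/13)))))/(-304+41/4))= -162/12925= -0.01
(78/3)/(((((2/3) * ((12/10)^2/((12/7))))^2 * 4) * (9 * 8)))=8125/28224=0.29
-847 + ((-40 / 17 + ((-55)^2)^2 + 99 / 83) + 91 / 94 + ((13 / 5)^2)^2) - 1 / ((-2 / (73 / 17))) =379243117376087 / 41448125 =9149825.65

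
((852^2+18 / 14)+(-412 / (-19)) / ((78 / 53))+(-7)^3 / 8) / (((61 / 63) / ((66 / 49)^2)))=98405300475801 / 72351734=1360095.95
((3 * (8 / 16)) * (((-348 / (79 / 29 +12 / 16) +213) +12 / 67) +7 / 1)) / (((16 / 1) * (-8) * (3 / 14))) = -1417675 / 216008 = -6.56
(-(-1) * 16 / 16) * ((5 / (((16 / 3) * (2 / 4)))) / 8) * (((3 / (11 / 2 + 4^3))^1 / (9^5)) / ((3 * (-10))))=-1 / 175099968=-0.00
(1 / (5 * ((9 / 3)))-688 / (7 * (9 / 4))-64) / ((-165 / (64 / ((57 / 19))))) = 2169536 / 155925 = 13.91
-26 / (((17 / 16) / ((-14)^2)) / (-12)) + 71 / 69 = 67513015 / 1173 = 57555.85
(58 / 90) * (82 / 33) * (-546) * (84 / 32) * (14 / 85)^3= -1039143196 / 101330625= -10.25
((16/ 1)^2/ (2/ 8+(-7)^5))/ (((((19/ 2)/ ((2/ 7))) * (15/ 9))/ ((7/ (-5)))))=4096/ 10644275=0.00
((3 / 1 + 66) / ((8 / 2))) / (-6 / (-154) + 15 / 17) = 30107 / 1608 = 18.72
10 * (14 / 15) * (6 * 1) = 56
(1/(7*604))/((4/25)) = 25/16912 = 0.00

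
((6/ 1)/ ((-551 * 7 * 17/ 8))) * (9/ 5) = -432/ 327845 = -0.00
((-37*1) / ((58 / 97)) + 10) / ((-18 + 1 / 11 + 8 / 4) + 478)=-1947 / 17342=-0.11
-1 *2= -2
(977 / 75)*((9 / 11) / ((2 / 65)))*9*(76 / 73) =13031226 / 4015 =3245.64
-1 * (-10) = 10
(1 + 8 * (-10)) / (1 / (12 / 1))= -948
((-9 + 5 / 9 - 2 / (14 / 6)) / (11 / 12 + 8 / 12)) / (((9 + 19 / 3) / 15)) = -17580 / 3059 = -5.75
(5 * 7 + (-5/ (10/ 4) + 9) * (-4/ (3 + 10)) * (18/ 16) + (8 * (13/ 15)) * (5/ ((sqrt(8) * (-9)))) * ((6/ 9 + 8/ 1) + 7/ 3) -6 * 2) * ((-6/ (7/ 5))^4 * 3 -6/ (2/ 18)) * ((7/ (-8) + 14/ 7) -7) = -28921100085/ 249704 + 286307879 * sqrt(2)/ 4802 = -31502.40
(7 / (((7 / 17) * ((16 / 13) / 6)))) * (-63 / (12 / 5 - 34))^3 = 20722645125 / 31554496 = 656.73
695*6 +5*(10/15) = 12520/3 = 4173.33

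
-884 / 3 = -294.67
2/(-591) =-0.00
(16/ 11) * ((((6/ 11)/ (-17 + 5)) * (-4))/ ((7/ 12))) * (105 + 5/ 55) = 443904/ 9317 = 47.64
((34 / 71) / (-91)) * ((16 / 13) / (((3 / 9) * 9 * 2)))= -272 / 251979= -0.00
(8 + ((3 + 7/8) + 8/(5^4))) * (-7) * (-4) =416073/1250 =332.86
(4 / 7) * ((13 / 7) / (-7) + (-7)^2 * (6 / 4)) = 14354 / 343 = 41.85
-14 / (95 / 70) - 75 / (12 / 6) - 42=-3413 / 38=-89.82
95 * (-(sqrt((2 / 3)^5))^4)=-97280 / 59049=-1.65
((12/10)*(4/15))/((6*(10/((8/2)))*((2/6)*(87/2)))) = 16/10875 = 0.00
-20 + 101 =81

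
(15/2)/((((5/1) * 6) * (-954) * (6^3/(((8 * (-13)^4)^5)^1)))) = -9730541452738969312666112/12879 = -755535480451818410797.90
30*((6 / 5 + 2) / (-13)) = -96 / 13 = -7.38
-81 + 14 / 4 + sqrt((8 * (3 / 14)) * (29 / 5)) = -155 / 2 + 2 * sqrt(3045) / 35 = -74.35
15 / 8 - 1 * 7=-5.12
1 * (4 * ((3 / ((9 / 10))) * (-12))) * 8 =-1280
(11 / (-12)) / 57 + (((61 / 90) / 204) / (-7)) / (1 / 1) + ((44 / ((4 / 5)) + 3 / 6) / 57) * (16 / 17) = 115649 / 128520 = 0.90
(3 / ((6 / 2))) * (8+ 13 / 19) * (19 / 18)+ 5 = 14.17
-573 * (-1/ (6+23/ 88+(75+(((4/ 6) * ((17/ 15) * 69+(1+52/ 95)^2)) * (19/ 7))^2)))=5017219515000/ 186940081719967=0.03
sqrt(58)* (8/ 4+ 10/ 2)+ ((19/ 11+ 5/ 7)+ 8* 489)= 7* sqrt(58)+ 301412/ 77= 3967.75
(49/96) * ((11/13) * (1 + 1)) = 539/624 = 0.86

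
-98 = -98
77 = 77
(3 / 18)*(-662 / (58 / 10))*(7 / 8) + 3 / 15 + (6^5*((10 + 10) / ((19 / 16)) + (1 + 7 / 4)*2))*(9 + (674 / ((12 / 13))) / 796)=22670199664751 / 13157880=1722937.10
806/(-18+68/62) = -12493/262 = -47.68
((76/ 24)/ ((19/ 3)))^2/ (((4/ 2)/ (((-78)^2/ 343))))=1521/ 686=2.22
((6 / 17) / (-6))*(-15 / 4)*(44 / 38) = 165 / 646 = 0.26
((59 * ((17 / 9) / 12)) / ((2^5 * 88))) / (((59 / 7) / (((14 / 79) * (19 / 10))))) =15827 / 120130560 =0.00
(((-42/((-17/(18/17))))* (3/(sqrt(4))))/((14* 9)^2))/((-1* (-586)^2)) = -1/1389380216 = -0.00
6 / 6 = 1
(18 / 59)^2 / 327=0.00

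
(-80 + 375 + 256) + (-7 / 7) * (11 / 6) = 3295 / 6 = 549.17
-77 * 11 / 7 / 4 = -121 / 4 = -30.25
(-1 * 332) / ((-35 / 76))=25232 / 35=720.91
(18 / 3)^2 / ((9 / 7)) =28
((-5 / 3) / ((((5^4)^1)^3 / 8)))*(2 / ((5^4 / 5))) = -0.00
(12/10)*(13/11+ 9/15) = 588/275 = 2.14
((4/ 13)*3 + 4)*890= 56960/ 13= 4381.54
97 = 97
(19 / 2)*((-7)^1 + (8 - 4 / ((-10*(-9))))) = 817 / 90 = 9.08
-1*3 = -3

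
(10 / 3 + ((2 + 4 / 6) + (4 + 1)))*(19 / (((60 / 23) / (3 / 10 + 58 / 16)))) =754699 / 2400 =314.46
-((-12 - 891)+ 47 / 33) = 901.58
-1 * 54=-54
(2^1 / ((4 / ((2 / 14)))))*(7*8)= 4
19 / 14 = 1.36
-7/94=-0.07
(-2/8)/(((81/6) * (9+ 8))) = -1/918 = -0.00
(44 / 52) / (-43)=-0.02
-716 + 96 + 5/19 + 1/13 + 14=-149598/247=-605.66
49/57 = 0.86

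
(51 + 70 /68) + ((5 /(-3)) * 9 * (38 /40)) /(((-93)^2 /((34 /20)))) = 101995049 /1960440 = 52.03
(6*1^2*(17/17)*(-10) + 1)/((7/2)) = -118/7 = -16.86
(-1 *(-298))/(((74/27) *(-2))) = -4023/74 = -54.36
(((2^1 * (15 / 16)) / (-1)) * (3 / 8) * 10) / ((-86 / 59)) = 13275 / 2752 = 4.82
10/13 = 0.77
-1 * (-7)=7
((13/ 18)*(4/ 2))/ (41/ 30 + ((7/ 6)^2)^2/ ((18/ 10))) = 84240/ 139729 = 0.60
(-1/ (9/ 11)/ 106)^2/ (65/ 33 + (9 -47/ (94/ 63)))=-1331/ 205534530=-0.00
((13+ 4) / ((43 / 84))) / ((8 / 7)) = 2499 / 86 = 29.06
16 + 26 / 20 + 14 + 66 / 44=164 / 5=32.80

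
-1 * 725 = -725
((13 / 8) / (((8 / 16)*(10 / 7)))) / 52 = 7 / 160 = 0.04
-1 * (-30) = 30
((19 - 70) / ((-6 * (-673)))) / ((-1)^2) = -17 / 1346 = -0.01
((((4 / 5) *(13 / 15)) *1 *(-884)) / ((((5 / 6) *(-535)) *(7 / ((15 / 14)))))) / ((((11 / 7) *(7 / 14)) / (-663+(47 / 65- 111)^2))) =79281007968 / 25746875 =3079.25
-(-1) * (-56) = -56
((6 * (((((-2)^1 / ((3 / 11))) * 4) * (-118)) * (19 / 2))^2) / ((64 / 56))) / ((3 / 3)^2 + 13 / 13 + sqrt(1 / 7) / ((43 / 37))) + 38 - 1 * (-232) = 440838590591582 / 151209 - 27094728141712 * sqrt(7) / 151209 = 2441340648.29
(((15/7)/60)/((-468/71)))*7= -71/1872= -0.04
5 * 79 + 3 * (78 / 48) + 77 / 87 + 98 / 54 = 2521729 / 6264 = 402.57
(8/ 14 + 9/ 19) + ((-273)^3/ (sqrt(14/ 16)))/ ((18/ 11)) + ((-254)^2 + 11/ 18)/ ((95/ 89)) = 723501787/ 11970 - 3552549 * sqrt(14) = -13231978.28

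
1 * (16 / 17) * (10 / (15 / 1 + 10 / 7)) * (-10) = -2240 / 391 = -5.73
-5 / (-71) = 5 / 71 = 0.07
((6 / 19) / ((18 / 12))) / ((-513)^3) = -4 / 2565108243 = -0.00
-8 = -8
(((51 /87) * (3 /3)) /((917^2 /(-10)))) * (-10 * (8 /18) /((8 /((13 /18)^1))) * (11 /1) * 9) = 60775 /219472029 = 0.00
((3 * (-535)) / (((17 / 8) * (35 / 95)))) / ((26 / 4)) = -487920 / 1547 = -315.40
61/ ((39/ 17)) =26.59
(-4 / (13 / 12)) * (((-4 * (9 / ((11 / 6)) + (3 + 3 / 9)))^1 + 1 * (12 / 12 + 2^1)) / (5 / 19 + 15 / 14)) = 4209184 / 50765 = 82.92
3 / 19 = 0.16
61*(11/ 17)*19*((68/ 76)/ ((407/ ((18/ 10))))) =549/ 185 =2.97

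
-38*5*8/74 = -760/37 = -20.54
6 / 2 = 3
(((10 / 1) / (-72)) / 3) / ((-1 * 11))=5 / 1188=0.00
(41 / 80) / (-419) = -41 / 33520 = -0.00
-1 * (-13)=13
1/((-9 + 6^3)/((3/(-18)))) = -1/1242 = -0.00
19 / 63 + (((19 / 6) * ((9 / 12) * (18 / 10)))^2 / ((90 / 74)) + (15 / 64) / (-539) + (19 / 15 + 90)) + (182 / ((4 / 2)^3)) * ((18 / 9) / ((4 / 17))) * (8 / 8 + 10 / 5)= 6662552047 / 9702000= 686.72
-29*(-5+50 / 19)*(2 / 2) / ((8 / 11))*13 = 186615 / 152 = 1227.73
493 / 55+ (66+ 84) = 8743 / 55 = 158.96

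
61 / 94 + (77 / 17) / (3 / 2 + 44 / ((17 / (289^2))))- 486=-335324427601 / 690890506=-485.35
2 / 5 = 0.40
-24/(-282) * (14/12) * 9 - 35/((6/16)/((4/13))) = -27.82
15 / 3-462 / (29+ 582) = 2593 / 611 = 4.24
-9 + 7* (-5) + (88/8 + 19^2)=328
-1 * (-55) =55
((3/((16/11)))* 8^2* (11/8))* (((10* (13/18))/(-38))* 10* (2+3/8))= -39325/48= -819.27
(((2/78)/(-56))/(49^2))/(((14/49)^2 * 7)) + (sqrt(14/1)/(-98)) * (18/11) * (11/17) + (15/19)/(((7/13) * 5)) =16694477/56932512 - 9 * sqrt(14)/833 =0.25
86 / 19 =4.53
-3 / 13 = -0.23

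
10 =10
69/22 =3.14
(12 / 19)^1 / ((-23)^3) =-12 / 231173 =-0.00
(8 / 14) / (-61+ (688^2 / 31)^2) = 3844 / 1568381386005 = 0.00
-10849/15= -723.27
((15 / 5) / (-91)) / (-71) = 3 / 6461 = 0.00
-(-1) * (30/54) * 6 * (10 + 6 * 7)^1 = 520/3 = 173.33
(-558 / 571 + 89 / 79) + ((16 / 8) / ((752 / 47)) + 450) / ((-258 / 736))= -1283.93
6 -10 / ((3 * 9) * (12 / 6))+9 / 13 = 2284 / 351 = 6.51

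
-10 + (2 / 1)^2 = -6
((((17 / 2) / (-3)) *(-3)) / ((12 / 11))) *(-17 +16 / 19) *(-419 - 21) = 3157495 / 57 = 55394.65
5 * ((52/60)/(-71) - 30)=-31963/213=-150.06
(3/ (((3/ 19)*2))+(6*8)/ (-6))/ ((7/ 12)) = 18/ 7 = 2.57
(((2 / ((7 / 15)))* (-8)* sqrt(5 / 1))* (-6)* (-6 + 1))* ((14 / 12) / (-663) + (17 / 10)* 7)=-27365.42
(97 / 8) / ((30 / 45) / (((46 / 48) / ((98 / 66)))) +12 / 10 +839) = 0.01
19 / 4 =4.75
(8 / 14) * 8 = 32 / 7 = 4.57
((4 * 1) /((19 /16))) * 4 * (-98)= -25088 /19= -1320.42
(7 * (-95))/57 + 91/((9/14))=1169/9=129.89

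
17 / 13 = 1.31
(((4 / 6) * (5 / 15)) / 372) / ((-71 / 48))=-8 / 19809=-0.00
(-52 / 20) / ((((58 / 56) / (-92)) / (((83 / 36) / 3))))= 177.49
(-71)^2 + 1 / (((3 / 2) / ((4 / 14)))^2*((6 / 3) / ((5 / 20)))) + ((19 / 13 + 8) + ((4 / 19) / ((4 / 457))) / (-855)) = 5806917789 / 1149785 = 5050.44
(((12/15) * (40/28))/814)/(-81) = -4/230769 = -0.00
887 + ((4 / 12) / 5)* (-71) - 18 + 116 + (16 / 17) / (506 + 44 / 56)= 39411696 / 40205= 980.27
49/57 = 0.86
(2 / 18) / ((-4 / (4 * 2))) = -2 / 9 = -0.22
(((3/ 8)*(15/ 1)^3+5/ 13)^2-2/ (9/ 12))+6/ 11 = 572076426305/ 356928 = 1602778.23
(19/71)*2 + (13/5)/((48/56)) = 7601/2130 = 3.57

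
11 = 11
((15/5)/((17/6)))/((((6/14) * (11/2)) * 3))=28/187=0.15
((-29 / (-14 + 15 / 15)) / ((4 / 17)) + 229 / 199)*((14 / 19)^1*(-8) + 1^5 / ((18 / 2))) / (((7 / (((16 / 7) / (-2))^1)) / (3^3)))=652829010 / 2408497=271.05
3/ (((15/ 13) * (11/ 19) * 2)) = 247/ 110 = 2.25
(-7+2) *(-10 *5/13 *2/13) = 500/169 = 2.96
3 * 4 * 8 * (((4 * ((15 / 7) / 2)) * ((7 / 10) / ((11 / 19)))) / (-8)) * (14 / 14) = -684 / 11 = -62.18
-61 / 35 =-1.74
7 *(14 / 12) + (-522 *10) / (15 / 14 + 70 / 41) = -123445 / 66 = -1870.38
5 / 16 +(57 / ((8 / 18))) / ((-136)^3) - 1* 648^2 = -4224997001089 / 10061824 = -419903.69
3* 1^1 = 3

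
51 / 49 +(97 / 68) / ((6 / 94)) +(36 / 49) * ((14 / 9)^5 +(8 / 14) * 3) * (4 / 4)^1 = 4795920487 / 153028764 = 31.34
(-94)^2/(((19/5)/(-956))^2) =201888462400/361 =559247818.28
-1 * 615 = -615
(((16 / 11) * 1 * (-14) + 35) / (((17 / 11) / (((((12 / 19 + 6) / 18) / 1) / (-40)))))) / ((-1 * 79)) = 1127 / 1020680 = 0.00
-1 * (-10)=10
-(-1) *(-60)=-60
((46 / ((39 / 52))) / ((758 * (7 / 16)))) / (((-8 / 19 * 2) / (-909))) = 529644 / 2653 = 199.64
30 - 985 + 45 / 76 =-72535 / 76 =-954.41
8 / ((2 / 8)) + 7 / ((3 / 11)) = 173 / 3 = 57.67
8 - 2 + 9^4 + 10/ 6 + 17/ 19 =374465/ 57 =6569.56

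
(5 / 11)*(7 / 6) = 35 / 66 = 0.53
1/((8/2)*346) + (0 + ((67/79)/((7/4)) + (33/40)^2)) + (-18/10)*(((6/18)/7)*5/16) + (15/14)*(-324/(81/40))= -3723751937/21867200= -170.29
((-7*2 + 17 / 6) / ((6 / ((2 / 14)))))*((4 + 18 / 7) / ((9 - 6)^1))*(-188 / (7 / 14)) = 289708 / 1323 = 218.98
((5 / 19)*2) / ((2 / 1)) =5 / 19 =0.26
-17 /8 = -2.12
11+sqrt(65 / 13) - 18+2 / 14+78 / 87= -1210 / 203+sqrt(5)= -3.72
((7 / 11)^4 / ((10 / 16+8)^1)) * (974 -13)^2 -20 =17718786788 / 1010229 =17539.38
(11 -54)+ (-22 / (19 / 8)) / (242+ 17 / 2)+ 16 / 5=-1896041 / 47595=-39.84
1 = 1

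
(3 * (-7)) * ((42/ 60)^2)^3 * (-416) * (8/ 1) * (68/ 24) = 364006006/ 15625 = 23296.38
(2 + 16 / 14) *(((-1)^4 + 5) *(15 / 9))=220 / 7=31.43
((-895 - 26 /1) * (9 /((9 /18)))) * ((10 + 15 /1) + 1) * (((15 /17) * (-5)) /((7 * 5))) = 6465420 /119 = 54331.26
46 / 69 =2 / 3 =0.67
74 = 74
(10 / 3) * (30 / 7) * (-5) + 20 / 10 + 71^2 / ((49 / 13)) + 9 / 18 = 124311 / 98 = 1268.48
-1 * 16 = -16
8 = 8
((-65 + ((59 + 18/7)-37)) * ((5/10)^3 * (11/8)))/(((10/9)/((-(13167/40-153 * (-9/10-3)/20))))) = 2245.17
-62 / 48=-31 / 24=-1.29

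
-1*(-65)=65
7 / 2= 3.50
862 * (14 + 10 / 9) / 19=117232 / 171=685.57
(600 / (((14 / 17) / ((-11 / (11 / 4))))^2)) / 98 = 346800 / 2401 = 144.44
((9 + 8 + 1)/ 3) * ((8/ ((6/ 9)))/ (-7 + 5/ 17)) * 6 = -1224/ 19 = -64.42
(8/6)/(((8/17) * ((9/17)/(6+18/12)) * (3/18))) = 1445/6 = 240.83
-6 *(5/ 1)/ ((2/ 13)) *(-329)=64155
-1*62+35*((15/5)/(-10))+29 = -43.50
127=127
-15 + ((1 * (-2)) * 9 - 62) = -95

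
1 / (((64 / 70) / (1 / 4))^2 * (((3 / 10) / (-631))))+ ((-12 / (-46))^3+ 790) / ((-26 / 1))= -187.65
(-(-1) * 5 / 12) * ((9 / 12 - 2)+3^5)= 4835 / 48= 100.73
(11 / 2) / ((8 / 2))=11 / 8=1.38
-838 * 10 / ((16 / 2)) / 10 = -419 / 4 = -104.75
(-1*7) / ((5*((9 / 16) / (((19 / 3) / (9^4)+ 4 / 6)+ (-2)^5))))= 13814416 / 177147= 77.98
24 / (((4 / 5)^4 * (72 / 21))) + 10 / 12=13765 / 768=17.92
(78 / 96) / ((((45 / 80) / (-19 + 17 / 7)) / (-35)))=7540 / 9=837.78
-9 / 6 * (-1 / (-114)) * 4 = -0.05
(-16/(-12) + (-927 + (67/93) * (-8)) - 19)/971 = -0.98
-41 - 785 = -826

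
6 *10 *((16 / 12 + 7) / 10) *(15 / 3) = 250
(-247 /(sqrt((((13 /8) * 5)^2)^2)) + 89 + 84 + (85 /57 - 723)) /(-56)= 1461491 /148200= 9.86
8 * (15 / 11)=120 / 11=10.91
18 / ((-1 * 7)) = -18 / 7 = -2.57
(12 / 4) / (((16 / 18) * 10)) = 27 / 80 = 0.34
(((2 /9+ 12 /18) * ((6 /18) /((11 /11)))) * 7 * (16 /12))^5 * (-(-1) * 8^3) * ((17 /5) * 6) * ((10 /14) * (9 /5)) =1402461440966656 /645700815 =2171998.87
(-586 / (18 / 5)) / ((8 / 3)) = -61.04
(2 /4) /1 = 1 /2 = 0.50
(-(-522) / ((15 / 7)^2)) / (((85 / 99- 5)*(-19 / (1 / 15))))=46893 / 486875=0.10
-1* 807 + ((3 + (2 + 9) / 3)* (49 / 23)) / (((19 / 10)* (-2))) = -1062877 / 1311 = -810.74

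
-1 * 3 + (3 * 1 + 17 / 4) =17 / 4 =4.25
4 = 4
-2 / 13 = -0.15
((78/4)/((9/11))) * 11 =1573/6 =262.17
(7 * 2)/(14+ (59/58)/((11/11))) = 812/871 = 0.93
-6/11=-0.55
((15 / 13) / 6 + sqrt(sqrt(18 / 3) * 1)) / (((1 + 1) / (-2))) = -1.76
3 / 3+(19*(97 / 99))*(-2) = -3587 / 99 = -36.23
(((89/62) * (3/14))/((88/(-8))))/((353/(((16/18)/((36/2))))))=-89/22750497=-0.00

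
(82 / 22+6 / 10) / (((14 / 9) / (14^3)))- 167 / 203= 7632.49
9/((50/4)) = 18/25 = 0.72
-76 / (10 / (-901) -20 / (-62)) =-530689 / 2175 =-243.99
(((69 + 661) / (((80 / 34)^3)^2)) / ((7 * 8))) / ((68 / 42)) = 310948683 / 6553600000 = 0.05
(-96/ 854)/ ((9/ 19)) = -0.24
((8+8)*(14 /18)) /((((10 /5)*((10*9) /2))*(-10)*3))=-0.00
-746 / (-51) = 746 / 51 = 14.63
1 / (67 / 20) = 20 / 67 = 0.30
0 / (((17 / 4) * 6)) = 0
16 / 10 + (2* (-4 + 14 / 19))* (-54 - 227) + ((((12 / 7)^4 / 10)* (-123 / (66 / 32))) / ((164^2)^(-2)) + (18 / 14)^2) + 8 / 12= -56089174724495063 / 1505427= -37257983764.40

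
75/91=0.82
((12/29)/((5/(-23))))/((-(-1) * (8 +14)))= -138/1595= -0.09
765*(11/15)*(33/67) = 18513/67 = 276.31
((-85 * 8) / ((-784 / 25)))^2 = 470.18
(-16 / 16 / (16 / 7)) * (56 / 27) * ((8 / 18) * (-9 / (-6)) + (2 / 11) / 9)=-1666 / 2673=-0.62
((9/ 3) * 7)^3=9261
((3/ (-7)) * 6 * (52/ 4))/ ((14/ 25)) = -2925/ 49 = -59.69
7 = 7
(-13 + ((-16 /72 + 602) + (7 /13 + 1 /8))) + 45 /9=594.44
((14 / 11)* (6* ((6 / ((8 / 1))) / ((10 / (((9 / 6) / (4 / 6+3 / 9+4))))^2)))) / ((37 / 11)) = 567 / 370000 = 0.00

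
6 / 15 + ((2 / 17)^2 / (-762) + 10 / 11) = 7927738 / 6055995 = 1.31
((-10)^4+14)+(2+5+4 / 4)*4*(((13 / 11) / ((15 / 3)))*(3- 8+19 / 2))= 552642 / 55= 10048.04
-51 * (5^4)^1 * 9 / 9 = -31875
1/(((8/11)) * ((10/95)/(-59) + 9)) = 1121/7336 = 0.15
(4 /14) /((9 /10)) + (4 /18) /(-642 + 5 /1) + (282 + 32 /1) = 200220 /637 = 314.32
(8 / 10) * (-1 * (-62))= 248 / 5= 49.60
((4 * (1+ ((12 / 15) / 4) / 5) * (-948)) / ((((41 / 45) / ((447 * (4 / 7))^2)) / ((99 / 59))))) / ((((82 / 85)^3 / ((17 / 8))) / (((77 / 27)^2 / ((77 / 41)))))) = -138253230047704200 / 28464373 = -4857062196.58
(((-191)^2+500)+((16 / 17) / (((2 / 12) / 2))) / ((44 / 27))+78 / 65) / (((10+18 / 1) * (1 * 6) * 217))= 235271 / 231880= 1.01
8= 8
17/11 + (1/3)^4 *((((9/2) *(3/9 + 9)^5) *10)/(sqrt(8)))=17/11 + 21512960 *sqrt(2)/2187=13912.80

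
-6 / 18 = -1 / 3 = -0.33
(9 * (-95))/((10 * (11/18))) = -1539/11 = -139.91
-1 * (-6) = 6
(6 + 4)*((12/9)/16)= 5/6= 0.83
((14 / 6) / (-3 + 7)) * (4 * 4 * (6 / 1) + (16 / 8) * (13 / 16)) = 5467 / 96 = 56.95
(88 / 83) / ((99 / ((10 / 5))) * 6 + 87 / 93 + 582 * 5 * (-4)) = -62 / 663253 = -0.00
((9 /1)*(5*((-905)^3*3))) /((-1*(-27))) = -3706088125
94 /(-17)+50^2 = 42406 /17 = 2494.47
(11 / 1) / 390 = 11 / 390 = 0.03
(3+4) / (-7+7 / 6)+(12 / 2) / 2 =9 / 5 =1.80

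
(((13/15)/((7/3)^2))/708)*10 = 13/5782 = 0.00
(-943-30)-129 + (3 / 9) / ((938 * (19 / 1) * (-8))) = -471356257 / 427728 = -1102.00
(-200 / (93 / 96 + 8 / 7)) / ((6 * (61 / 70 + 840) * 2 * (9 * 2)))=-392000 / 751713831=-0.00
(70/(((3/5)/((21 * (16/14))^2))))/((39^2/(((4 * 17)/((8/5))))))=952000/507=1877.71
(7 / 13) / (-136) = -7 / 1768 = -0.00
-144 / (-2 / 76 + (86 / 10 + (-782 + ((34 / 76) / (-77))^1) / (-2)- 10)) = -4213440 / 11399011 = -0.37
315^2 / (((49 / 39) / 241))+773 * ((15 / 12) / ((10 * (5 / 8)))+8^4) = 110996688 / 5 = 22199337.60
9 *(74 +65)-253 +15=1013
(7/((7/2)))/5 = 2/5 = 0.40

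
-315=-315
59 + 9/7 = 422/7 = 60.29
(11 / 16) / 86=11 / 1376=0.01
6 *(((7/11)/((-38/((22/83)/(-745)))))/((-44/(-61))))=1281/25847030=0.00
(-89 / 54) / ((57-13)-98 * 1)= 89 / 2916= 0.03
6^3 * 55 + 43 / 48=570283 / 48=11880.90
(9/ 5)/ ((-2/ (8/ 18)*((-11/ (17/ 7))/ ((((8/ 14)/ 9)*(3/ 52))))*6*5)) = 17/ 1576575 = 0.00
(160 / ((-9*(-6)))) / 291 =80 / 7857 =0.01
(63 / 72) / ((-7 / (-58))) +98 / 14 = 57 / 4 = 14.25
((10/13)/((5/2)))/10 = 2/65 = 0.03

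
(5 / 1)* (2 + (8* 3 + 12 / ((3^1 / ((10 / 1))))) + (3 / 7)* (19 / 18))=13955 / 42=332.26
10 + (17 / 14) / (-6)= 823 / 84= 9.80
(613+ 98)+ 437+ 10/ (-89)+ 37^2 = 224003/ 89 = 2516.89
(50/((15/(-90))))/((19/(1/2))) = -7.89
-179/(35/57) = -291.51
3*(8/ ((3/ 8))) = 64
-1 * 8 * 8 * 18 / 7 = -1152 / 7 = -164.57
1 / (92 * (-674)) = -1 / 62008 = -0.00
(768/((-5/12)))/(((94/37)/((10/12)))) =-28416/47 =-604.60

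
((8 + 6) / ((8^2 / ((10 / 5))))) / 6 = 7 / 96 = 0.07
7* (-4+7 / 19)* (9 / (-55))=4347 / 1045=4.16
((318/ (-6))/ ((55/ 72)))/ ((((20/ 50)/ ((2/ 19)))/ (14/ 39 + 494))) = -24524160/ 2717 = -9026.19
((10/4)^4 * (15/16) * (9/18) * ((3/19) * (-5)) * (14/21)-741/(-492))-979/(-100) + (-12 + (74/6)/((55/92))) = 1692840197/164524800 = 10.29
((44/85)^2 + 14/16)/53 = 66063/3063400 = 0.02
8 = 8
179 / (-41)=-4.37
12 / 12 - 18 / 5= -13 / 5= -2.60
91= 91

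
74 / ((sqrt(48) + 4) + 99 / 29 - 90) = -5139670 / 5695657 - 248936 * sqrt(3) / 5695657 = -0.98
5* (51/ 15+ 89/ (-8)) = -309/ 8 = -38.62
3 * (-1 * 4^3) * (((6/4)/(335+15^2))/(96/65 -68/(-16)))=-936/10423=-0.09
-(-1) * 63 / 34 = 63 / 34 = 1.85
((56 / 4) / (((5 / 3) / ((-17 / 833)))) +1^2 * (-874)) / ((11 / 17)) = -520132 / 385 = -1350.99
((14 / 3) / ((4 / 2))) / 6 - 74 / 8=-319 / 36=-8.86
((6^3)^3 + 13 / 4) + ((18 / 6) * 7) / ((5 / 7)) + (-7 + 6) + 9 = 201554733 / 20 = 10077736.65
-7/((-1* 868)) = 1/124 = 0.01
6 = 6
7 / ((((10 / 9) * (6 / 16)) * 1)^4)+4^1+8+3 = 154527 / 625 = 247.24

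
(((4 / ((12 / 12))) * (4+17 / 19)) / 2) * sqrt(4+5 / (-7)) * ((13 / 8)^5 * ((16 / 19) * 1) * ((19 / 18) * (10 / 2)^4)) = 7193801875 * sqrt(161) / 817152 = 111703.96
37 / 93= 0.40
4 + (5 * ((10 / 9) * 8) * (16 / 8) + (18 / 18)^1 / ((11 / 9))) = 9277 / 99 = 93.71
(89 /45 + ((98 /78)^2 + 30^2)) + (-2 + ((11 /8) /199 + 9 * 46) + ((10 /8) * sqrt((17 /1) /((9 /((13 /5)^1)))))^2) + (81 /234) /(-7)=1323.19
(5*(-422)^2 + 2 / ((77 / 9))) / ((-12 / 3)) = -34281179 / 154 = -222605.06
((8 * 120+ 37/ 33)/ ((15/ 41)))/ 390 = 1300397/ 193050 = 6.74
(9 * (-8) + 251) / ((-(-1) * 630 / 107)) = 19153 / 630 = 30.40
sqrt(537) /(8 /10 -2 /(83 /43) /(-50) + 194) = 2075 * sqrt(537) /404253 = 0.12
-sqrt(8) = -2* sqrt(2) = -2.83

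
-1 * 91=-91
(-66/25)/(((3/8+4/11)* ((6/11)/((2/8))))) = -2662/1625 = -1.64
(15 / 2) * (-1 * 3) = -45 / 2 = -22.50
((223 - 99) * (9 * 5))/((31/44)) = 7920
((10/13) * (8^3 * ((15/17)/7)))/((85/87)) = 1336320/26299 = 50.81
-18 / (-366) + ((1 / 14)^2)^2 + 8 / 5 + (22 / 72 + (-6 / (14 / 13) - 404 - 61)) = -49416527243 / 105451920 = -468.62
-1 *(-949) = 949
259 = 259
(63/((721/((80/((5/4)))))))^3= 191102976/1092727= 174.89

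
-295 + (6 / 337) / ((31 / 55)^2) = -95519665 / 323857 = -294.94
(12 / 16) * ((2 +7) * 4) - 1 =26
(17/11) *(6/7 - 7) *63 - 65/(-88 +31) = -374288/627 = -596.95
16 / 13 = 1.23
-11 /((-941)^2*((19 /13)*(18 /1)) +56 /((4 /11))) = -143 /302836504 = -0.00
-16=-16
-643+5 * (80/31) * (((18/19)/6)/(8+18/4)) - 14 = -386877/589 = -656.84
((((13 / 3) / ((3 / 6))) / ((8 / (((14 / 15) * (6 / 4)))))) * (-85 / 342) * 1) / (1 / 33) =-17017 / 1368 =-12.44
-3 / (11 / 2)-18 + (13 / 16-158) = -30929 / 176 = -175.73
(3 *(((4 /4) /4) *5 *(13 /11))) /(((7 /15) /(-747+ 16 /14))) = -15271425 /2156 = -7083.22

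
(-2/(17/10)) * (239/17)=-4780/289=-16.54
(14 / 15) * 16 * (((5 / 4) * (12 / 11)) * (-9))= -2016 / 11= -183.27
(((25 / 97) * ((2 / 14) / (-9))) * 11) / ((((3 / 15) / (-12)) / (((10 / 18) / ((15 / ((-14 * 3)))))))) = -11000 / 2619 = -4.20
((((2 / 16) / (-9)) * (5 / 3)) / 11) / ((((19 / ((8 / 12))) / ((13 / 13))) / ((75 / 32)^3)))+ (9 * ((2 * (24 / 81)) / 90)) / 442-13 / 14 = -5317130882051 / 5721109954560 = -0.93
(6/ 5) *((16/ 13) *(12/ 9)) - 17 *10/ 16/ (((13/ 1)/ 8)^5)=1915008/ 1856465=1.03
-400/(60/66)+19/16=-7021/16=-438.81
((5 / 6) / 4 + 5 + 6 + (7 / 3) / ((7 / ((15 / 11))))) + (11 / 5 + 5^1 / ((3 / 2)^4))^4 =114.91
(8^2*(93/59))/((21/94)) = 186496/413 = 451.56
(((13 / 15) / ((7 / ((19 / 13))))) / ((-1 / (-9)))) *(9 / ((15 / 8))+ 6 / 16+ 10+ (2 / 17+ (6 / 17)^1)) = 606423 / 23800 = 25.48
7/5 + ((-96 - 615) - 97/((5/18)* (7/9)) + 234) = -6472/7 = -924.57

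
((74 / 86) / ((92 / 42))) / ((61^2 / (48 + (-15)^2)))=212121 / 7360138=0.03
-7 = -7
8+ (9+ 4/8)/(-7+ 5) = 13/4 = 3.25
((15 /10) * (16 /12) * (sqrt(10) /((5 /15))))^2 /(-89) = -360 /89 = -4.04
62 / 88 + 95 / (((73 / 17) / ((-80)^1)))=-5682537 / 3212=-1769.16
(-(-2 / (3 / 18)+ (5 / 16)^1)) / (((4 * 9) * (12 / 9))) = 187 / 768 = 0.24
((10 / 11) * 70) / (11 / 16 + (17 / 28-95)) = -15680 / 23089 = -0.68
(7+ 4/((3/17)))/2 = 89/6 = 14.83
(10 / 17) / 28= 5 / 238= 0.02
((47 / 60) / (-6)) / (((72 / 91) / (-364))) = 60.06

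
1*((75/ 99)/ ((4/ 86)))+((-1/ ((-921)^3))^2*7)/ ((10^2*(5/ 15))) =3644968171452034083827/ 223784092386822557700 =16.29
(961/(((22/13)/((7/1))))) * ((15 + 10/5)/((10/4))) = 1486667/55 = 27030.31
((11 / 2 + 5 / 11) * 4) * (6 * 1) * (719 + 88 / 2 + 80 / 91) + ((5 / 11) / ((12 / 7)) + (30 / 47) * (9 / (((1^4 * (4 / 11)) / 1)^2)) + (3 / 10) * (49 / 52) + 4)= 308289382277 / 2822820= 109213.26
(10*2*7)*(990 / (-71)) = -138600 / 71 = -1952.11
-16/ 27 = -0.59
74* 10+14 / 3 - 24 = 720.67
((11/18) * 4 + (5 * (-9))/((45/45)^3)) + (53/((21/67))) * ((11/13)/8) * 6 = 212137/3276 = 64.75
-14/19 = -0.74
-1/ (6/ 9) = -3/ 2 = -1.50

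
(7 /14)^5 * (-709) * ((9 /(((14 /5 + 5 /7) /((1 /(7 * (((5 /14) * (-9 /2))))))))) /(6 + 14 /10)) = 24815 /36408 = 0.68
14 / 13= 1.08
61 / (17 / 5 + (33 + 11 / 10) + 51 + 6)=122 / 189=0.65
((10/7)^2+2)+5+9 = 884/49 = 18.04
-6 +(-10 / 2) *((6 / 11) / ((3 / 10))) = -166 / 11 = -15.09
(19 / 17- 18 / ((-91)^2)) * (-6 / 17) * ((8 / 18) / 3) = -1256264 / 21538881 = -0.06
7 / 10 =0.70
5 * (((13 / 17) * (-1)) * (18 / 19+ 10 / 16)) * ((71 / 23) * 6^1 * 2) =-3308955 / 14858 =-222.71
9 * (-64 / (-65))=576 / 65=8.86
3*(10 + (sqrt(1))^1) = 33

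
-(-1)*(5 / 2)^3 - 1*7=69 / 8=8.62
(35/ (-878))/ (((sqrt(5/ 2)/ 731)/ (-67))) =342839 * sqrt(10)/ 878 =1234.80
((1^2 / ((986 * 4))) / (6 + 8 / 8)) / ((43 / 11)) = 11 / 1187144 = 0.00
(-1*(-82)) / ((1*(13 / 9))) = 738 / 13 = 56.77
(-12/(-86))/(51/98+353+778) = 196/1589409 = 0.00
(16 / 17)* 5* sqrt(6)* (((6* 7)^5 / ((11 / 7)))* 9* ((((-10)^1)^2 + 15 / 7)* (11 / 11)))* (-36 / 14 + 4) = 8737642368000* sqrt(6) / 17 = 1258986197442.57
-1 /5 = -0.20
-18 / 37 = -0.49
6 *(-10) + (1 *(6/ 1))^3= 156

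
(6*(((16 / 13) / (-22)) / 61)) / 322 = -24 / 1404403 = -0.00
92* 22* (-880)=-1781120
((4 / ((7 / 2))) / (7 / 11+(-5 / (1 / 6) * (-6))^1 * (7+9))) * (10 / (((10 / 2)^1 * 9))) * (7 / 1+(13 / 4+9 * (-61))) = -94820 / 1996281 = -0.05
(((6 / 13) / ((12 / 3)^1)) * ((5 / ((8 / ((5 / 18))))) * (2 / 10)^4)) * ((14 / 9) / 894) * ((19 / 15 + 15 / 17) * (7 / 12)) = 6713 / 96020964000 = 0.00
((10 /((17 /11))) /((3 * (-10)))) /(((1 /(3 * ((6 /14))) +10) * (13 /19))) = -627 /21437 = -0.03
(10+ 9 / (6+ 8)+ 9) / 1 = 275 / 14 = 19.64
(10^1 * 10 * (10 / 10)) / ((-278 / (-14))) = 700 / 139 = 5.04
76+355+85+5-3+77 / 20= 10437 / 20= 521.85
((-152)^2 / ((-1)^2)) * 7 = 161728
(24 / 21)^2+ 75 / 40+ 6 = 3599 / 392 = 9.18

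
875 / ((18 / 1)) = 875 / 18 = 48.61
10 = 10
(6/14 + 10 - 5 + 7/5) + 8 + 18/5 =129/7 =18.43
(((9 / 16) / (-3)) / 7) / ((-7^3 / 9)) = 27 / 38416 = 0.00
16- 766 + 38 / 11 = -8212 / 11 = -746.55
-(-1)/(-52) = -1/52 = -0.02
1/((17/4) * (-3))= -4/51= -0.08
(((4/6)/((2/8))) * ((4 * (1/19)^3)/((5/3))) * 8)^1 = 256/34295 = 0.01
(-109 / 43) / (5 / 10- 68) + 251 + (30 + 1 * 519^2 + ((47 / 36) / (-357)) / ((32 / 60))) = 269642.03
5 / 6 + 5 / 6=5 / 3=1.67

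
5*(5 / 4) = 6.25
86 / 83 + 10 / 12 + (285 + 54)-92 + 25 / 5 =126427 / 498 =253.87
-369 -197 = -566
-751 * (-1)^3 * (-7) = -5257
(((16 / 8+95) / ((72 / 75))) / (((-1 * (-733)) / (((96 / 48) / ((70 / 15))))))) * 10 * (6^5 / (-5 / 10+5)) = 5238000 / 5131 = 1020.85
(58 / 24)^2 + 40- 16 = 4297 / 144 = 29.84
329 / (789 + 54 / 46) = 7567 / 18174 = 0.42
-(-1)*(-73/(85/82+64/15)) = -89790/6523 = -13.77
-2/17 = -0.12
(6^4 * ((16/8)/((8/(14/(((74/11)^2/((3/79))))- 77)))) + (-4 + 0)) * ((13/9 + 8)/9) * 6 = -458689258700/2920077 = -157081.22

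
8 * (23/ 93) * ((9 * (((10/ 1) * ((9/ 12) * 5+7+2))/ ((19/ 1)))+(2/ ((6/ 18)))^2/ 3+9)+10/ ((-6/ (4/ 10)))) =846676/ 5301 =159.72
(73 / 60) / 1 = 73 / 60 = 1.22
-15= -15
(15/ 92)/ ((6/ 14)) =35/ 92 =0.38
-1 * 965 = -965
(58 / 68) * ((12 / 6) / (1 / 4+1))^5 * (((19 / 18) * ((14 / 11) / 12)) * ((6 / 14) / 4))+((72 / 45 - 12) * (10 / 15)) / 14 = -14282932 / 36815625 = -0.39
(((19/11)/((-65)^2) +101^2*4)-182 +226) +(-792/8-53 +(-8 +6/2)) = 40691.00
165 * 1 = 165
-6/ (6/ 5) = -5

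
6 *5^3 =750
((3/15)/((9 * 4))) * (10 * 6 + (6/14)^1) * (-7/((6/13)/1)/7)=-611/840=-0.73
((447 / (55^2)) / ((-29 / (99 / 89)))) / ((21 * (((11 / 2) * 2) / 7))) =-1341 / 7807525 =-0.00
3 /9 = 0.33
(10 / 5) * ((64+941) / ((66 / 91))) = 30485 / 11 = 2771.36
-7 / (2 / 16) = -56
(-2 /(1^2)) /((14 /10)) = -1.43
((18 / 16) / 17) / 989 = 9 / 134504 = 0.00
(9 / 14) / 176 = 9 / 2464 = 0.00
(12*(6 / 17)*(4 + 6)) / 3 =240 / 17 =14.12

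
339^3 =38958219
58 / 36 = 29 / 18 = 1.61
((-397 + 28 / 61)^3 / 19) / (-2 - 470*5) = 4717723554423 / 3381108976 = 1395.32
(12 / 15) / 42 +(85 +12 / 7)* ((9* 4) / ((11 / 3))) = 983362 / 1155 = 851.40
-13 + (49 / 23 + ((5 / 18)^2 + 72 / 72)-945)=-7115113 / 7452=-954.79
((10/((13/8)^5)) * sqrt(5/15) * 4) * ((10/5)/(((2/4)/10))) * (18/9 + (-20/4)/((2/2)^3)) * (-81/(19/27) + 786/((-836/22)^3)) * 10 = 413980557312000 * sqrt(3)/2546698687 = 281554.85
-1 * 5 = -5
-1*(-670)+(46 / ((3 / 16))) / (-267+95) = 86246 / 129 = 668.57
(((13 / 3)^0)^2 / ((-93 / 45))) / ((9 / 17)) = -85 / 93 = -0.91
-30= -30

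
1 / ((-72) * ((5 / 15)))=-1 / 24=-0.04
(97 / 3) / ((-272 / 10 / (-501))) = 80995 / 136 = 595.55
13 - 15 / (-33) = 148 / 11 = 13.45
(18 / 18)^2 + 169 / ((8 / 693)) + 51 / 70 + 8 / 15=14641.89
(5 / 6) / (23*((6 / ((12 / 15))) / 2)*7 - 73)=10 / 6369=0.00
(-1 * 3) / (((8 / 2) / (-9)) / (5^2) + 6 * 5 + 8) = -675 / 8546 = -0.08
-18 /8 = -9 /4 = -2.25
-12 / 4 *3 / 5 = -9 / 5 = -1.80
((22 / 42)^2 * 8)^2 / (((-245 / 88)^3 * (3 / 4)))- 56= -483044621026312 / 8580185688375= -56.30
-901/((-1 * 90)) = 901/90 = 10.01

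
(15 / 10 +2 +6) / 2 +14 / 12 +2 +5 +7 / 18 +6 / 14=3461 / 252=13.73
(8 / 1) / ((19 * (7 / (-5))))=-40 / 133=-0.30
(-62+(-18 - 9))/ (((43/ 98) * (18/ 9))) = -4361/ 43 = -101.42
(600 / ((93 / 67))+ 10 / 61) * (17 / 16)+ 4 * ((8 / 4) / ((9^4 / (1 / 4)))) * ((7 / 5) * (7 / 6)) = 684037643297 / 1488822120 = 459.45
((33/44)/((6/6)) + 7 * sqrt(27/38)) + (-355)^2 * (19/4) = 21 * sqrt(114)/38 + 1197239/2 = 598625.40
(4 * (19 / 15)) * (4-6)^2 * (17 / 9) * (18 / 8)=1292 / 15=86.13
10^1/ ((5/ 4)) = 8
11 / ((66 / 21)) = 7 / 2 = 3.50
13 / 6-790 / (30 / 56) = -2945 / 2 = -1472.50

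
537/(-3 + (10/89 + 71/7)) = 334551/4520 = 74.02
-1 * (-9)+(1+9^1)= 19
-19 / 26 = -0.73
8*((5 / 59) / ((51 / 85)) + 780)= 1104680 / 177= 6241.13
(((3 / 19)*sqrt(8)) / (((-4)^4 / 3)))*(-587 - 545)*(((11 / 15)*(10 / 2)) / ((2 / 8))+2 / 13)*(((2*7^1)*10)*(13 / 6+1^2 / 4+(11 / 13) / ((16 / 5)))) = -4789037785*sqrt(2) / 205504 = -32956.64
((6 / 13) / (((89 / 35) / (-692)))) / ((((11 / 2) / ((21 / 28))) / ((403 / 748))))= -1689345 / 183073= -9.23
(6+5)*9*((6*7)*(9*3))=112266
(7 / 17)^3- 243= -1193516 / 4913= -242.93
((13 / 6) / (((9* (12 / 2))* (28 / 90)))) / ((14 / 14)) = 65 / 504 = 0.13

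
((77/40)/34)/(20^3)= 77/10880000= 0.00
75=75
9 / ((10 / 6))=27 / 5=5.40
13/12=1.08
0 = 0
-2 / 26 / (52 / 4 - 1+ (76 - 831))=1 / 9659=0.00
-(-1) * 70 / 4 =35 / 2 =17.50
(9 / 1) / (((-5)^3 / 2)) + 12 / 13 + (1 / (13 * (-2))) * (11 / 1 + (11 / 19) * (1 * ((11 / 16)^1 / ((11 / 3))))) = 347603 / 988000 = 0.35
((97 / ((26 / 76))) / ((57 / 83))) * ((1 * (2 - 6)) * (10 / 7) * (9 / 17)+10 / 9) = -33009100 / 41769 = -790.28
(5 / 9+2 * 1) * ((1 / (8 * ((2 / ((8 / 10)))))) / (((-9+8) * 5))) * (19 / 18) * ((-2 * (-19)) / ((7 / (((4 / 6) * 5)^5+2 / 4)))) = -60.34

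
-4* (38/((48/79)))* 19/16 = -28519/96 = -297.07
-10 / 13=-0.77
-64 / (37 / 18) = -1152 / 37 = -31.14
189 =189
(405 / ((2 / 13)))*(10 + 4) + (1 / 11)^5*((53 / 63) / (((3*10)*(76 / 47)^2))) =64796094490444277 / 1758135788640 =36855.00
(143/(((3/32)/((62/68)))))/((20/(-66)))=-390104/85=-4589.46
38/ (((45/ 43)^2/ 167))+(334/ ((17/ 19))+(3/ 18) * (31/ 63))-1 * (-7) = 2975955727/ 481950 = 6174.82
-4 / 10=-2 / 5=-0.40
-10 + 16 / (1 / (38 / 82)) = -106 / 41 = -2.59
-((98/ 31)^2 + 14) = -23058/ 961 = -23.99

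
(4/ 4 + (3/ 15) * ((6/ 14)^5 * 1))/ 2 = 42139/ 84035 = 0.50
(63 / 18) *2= 7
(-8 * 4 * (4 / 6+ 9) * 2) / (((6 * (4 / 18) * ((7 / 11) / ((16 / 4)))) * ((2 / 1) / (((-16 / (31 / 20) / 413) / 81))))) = 3266560 / 7259301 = 0.45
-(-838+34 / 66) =27637 / 33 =837.48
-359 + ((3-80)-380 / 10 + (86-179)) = -567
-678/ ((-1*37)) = 18.32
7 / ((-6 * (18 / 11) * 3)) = -77 / 324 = -0.24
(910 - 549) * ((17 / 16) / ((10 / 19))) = 116603 / 160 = 728.77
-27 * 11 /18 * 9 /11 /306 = -3 /68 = -0.04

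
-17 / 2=-8.50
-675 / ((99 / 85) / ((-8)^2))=-408000 / 11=-37090.91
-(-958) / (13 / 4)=3832 / 13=294.77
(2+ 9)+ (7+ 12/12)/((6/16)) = 97/3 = 32.33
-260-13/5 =-1313/5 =-262.60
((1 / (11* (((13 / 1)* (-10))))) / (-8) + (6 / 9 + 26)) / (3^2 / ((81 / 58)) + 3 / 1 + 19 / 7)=19219263 / 8763040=2.19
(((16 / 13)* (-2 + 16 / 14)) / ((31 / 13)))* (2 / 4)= -48 / 217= -0.22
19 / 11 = 1.73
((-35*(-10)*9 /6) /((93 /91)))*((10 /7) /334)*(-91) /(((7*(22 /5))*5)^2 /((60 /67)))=-0.01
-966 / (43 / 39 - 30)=234 / 7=33.43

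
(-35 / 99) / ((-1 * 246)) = 35 / 24354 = 0.00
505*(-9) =-4545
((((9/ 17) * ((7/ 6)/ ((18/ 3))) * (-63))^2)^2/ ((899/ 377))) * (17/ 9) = 54633019077/ 38989568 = 1401.22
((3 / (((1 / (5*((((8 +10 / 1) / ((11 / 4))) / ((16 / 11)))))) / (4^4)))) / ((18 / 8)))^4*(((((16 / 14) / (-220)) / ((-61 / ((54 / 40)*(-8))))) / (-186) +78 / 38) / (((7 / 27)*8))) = 66675543510193746739200 / 19365731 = 3442965489409810.90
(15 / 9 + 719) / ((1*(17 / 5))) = 10810 / 51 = 211.96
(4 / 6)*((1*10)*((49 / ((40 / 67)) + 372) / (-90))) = -18163 / 540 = -33.64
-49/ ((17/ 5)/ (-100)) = 24500/ 17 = 1441.18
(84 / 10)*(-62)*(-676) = 1760304 / 5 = 352060.80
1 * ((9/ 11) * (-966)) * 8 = -69552/ 11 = -6322.91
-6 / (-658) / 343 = 3 / 112847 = 0.00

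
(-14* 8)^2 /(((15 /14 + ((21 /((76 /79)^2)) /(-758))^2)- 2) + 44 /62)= -52178135900674588672 /906786095433583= -57541.84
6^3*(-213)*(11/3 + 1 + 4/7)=-1686960/7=-240994.29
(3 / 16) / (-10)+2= 317 / 160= 1.98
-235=-235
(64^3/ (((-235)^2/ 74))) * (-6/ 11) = -116391936/ 607475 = -191.60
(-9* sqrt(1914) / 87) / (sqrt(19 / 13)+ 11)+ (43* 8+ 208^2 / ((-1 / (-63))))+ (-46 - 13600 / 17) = 2725129.63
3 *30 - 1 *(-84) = 174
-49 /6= -8.17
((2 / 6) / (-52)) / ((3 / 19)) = -19 / 468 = -0.04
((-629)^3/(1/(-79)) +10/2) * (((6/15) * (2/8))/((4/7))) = 17202322319/5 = 3440464463.80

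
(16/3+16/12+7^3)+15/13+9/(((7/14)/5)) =17192/39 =440.82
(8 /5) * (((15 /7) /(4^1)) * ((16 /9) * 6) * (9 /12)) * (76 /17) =3648 /119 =30.66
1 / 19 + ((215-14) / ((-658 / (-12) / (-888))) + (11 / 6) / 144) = -17580001031 / 5400864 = -3255.03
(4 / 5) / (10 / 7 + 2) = 7 / 30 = 0.23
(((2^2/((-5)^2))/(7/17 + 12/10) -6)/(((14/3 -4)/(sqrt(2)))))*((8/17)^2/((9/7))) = -905408*sqrt(2)/593895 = -2.16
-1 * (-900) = 900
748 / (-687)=-748 / 687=-1.09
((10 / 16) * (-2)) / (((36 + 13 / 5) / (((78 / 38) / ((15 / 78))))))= -2535 / 7334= -0.35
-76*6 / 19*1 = -24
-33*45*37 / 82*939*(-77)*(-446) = -885909498705 / 41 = -21607548748.90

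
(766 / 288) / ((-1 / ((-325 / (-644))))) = -124475 / 92736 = -1.34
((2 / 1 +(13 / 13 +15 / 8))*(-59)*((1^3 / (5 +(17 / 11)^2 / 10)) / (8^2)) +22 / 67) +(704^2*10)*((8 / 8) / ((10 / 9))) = 161659801513815 / 36242176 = 4460543.47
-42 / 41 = -1.02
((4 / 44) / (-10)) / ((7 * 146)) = -0.00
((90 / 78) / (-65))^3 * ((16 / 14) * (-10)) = 2160 / 33787663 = 0.00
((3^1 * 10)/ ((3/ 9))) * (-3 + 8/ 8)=-180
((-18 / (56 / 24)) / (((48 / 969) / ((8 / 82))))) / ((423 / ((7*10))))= -4845 / 1927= -2.51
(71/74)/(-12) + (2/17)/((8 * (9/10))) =-2881/45288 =-0.06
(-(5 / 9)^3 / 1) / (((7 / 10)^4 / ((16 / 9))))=-1.27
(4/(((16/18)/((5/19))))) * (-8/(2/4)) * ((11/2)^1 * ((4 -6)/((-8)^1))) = -495/19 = -26.05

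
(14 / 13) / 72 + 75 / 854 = 20539 / 199836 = 0.10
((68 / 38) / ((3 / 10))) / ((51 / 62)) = 1240 / 171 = 7.25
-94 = -94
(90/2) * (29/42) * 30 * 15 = 97875/7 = 13982.14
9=9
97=97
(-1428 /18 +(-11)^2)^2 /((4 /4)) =15625 /9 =1736.11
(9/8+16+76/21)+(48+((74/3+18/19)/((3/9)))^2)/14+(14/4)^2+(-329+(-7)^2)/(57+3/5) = 11782861/25992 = 453.33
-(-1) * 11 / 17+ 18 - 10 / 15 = 917 / 51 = 17.98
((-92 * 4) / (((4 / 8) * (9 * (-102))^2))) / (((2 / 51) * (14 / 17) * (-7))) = 46 / 11907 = 0.00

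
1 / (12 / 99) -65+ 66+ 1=41 / 4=10.25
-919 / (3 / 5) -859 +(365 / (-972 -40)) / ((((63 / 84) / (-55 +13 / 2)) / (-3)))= -3735247 / 1518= -2460.64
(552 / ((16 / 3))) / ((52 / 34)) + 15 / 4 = 1857 / 26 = 71.42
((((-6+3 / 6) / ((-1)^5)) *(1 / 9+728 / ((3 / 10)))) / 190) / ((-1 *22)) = -21841 / 6840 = -3.19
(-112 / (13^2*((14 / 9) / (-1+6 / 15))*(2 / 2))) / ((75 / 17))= 1224 / 21125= 0.06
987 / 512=1.93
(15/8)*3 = 5.62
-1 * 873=-873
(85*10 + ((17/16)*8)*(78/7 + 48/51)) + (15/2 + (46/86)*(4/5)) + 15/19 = 54984277/57190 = 961.43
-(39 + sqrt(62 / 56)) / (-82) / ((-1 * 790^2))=-39 / 51176200 - sqrt(217) / 716466800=-0.00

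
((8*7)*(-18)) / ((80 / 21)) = -1323 / 5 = -264.60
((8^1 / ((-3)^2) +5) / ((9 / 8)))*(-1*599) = -253976 / 81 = -3135.51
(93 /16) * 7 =651 /16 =40.69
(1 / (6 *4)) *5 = 5 / 24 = 0.21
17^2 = 289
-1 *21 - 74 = -95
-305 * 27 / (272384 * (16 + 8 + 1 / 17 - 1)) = -139995 / 106774528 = -0.00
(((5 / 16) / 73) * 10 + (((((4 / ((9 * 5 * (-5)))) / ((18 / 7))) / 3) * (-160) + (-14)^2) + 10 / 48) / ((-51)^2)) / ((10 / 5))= 0.06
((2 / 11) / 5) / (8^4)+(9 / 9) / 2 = 56321 / 112640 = 0.50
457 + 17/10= 4587/10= 458.70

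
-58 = -58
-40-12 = -52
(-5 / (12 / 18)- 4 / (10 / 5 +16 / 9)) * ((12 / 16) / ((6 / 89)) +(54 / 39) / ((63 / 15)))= -2426649 / 24752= -98.04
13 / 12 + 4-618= -7355 / 12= -612.92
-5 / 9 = -0.56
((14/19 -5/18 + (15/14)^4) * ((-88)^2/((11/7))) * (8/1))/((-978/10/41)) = -29367.20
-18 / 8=-9 / 4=-2.25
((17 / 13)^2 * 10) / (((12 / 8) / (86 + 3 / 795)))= 980.48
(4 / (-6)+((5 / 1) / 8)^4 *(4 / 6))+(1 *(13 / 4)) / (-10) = -9113 / 10240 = -0.89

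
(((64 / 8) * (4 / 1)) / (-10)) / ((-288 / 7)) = 7 / 90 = 0.08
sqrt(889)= 29.82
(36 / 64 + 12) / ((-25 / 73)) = -14673 / 400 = -36.68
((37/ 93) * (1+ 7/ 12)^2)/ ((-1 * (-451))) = 13357/ 6039792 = 0.00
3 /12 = 1 /4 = 0.25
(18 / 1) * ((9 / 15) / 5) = 54 / 25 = 2.16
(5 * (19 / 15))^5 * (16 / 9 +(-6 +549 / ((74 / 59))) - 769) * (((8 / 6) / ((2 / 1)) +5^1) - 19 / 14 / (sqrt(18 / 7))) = -16479333.70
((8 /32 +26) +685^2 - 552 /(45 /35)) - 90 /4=5625593 /12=468799.42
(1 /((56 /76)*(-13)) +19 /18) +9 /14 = 373 /234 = 1.59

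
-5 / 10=-1 / 2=-0.50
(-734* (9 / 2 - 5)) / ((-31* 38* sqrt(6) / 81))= -9909* sqrt(6) / 2356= -10.30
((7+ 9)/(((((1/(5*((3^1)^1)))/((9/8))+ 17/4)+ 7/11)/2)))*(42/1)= 7983360/29377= 271.76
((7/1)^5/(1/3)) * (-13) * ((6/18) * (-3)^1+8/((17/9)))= -36051015/17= -2120647.94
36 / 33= 12 / 11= 1.09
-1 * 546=-546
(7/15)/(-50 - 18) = -7/1020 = -0.01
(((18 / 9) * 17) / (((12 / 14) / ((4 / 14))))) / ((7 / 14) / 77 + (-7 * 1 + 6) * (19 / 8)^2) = -167552 / 83295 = -2.01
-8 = -8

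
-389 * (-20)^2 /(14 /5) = -389000 /7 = -55571.43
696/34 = 348/17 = 20.47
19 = 19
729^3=387420489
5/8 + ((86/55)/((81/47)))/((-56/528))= -7.93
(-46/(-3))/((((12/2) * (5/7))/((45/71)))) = 161/71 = 2.27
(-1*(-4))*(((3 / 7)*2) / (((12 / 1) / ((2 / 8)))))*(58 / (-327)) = -29 / 2289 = -0.01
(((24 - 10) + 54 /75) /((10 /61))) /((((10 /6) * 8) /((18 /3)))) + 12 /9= 78262 /1875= 41.74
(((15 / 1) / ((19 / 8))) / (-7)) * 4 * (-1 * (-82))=-39360 / 133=-295.94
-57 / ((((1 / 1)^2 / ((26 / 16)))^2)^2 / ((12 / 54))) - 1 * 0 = -542659 / 6144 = -88.32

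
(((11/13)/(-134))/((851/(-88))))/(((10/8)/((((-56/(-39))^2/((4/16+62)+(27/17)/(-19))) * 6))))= 15688228864/150919018279965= 0.00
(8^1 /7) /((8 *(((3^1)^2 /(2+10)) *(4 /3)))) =1 /7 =0.14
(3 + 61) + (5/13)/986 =820357/12818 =64.00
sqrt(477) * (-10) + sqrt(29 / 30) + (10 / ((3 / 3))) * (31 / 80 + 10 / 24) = -30 * sqrt(53) + sqrt(870) / 30 + 193 / 24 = -209.38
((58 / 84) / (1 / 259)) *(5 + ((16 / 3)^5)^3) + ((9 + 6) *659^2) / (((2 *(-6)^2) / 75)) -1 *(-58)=4948341434897118768881 / 344373768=14369100944114.65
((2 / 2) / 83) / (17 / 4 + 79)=4 / 27639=0.00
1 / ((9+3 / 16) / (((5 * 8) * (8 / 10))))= 3.48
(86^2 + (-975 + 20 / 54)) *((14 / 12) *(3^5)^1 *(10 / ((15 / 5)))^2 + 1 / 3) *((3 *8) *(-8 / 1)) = -104869505728 / 27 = -3884055767.70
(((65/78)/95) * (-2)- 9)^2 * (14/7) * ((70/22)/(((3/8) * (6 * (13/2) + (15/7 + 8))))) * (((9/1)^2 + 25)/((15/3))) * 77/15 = 19211276336/6286815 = 3055.80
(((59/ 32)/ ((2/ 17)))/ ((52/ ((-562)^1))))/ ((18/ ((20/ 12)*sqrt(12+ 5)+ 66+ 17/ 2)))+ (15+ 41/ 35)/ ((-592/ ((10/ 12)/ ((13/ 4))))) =-836670145/ 1193472 - 1409215*sqrt(17)/ 89856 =-765.70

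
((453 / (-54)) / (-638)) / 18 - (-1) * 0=151 / 206712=0.00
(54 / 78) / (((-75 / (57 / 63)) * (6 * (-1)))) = 19 / 13650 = 0.00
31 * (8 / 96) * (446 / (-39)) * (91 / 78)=-48391 / 1404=-34.47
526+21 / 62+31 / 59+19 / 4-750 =-1597711 / 7316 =-218.39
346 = 346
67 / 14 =4.79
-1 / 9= -0.11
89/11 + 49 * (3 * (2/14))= 320/11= 29.09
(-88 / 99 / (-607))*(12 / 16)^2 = 1 / 1214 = 0.00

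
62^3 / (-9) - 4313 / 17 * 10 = -4439746 / 153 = -29017.95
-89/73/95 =-89/6935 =-0.01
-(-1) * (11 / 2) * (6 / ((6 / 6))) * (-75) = -2475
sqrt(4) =2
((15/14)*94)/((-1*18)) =-5.60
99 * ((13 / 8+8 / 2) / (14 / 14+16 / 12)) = 13365 / 56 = 238.66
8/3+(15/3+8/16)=49/6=8.17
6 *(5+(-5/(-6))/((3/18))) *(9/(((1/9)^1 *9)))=540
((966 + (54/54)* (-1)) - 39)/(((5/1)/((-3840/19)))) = -711168/19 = -37429.89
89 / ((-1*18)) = -89 / 18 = -4.94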